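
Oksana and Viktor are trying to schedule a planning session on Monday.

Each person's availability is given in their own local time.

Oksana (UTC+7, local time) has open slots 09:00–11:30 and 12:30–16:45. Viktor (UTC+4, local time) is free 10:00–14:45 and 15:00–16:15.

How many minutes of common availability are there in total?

Oksana → UTC: 02:00–04:30, 05:30–09:45.
Viktor → UTC: 06:00–10:45, 11:00–12:15.
Oksana ∩ Viktor: 06:00–09:45.
Total common minutes: 225.

225 minutes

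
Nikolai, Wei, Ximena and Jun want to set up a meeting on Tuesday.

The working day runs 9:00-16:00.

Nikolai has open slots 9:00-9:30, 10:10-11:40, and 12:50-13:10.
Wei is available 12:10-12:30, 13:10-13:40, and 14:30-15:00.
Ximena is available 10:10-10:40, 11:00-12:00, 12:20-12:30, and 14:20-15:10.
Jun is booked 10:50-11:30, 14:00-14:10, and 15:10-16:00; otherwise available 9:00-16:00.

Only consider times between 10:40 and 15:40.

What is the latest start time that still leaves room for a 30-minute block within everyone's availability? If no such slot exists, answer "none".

none

Jun free within 09:00–16:00: 09:00–10:50, 11:30–14:00, 14:10–15:10.
Nikolai ∩ Wei: (none).
Nikolai ∩ Wei ∩ Ximena: (none).
Nikolai ∩ Wei ∩ Ximena ∩ Jun: (none).
Restricted to 10:40–15:40: (none).
Windows ≥ 30 min: (none).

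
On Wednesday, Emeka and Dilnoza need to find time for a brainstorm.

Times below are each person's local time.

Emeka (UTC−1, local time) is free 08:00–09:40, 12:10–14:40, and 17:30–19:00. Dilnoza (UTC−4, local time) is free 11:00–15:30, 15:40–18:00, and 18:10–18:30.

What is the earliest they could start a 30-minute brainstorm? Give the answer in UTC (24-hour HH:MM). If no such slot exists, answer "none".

Emeka → UTC: 09:00–10:40, 13:10–15:40, 18:30–20:00.
Dilnoza → UTC: 15:00–19:30, 19:40–22:00, 22:10–22:30.
Emeka ∩ Dilnoza: 15:00–15:40, 18:30–19:30, 19:40–20:00.
Windows ≥ 30 min: 15:00–15:40, 18:30–19:30.
Earliest such window starts at 15:00.

15:00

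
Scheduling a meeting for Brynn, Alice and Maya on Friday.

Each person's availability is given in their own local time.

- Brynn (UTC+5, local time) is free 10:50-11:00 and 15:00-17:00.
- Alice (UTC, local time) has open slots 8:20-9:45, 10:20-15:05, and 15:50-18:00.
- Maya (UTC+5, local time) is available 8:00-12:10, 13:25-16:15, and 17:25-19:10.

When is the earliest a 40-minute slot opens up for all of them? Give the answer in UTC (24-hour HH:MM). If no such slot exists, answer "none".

Brynn → UTC: 05:50–06:00, 10:00–12:00.
Alice → UTC: 08:20–09:45, 10:20–15:05, 15:50–18:00.
Maya → UTC: 03:00–07:10, 08:25–11:15, 12:25–14:10.
Brynn ∩ Alice: 10:20–12:00.
Brynn ∩ Alice ∩ Maya: 10:20–11:15.
Windows ≥ 40 min: 10:20–11:15.
Earliest such window starts at 10:20.

10:20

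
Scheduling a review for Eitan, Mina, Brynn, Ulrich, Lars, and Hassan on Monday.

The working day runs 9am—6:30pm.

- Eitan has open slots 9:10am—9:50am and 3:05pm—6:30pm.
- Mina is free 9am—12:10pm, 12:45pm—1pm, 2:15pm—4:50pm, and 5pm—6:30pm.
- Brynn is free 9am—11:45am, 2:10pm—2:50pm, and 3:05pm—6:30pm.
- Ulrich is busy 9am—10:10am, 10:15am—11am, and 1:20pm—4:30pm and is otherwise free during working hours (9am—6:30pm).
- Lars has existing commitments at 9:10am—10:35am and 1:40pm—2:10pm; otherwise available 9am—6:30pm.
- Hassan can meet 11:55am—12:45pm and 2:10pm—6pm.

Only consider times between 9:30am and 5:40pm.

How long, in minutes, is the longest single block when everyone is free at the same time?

40 minutes

Ulrich free within 09:00–18:30: 10:10–10:15, 11:00–13:20, 16:30–18:30.
Lars free within 09:00–18:30: 09:00–09:10, 10:35–13:40, 14:10–18:30.
Eitan ∩ Mina: 09:10–09:50, 15:05–16:50, 17:00–18:30.
Eitan ∩ Mina ∩ Brynn: 09:10–09:50, 15:05–16:50, 17:00–18:30.
Eitan ∩ Mina ∩ Brynn ∩ Ulrich: 16:30–16:50, 17:00–18:30.
Eitan ∩ Mina ∩ Brynn ∩ Ulrich ∩ Lars: 16:30–16:50, 17:00–18:30.
Eitan ∩ Mina ∩ Brynn ∩ Ulrich ∩ Lars ∩ Hassan: 16:30–16:50, 17:00–18:00.
Restricted to 09:30–17:40: 16:30–16:50, 17:00–17:40.
Common window lengths: 20, 40 min; longest is 40.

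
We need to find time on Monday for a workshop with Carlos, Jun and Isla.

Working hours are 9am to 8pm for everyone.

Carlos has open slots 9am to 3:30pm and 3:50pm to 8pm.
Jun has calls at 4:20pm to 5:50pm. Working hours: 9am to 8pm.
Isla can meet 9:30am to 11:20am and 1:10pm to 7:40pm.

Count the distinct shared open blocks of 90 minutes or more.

Jun free within 09:00–20:00: 09:00–16:20, 17:50–20:00.
Carlos ∩ Jun: 09:00–15:30, 15:50–16:20, 17:50–20:00.
Carlos ∩ Jun ∩ Isla: 09:30–11:20, 13:10–15:30, 15:50–16:20, 17:50–19:40.
Windows ≥ 90 min: 09:30–11:20, 13:10–15:30, 17:50–19:40.
That's 3 windows.

3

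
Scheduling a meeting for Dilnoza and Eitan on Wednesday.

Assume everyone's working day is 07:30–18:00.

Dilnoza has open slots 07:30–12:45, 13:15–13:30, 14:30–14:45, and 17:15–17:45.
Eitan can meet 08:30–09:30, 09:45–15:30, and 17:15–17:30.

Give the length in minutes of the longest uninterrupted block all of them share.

Dilnoza ∩ Eitan: 08:30–09:30, 09:45–12:45, 13:15–13:30, 14:30–14:45, 17:15–17:30.
Common window lengths: 60, 180, 15, 15, 15 min; longest is 180.

180 minutes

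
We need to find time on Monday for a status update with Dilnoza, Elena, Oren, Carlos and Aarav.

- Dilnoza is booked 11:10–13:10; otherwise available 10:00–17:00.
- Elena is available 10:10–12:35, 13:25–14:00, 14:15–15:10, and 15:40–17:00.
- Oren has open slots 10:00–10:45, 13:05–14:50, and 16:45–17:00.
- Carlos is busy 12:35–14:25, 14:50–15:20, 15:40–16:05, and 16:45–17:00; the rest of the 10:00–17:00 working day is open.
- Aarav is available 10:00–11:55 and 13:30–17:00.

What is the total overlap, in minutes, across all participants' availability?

Dilnoza free within 10:00–17:00: 10:00–11:10, 13:10–17:00.
Carlos free within 10:00–17:00: 10:00–12:35, 14:25–14:50, 15:20–15:40, 16:05–16:45.
Dilnoza ∩ Elena: 10:10–11:10, 13:25–14:00, 14:15–15:10, 15:40–17:00.
Dilnoza ∩ Elena ∩ Oren: 10:10–10:45, 13:25–14:00, 14:15–14:50, 16:45–17:00.
Dilnoza ∩ Elena ∩ Oren ∩ Carlos: 10:10–10:45, 14:25–14:50.
Dilnoza ∩ Elena ∩ Oren ∩ Carlos ∩ Aarav: 10:10–10:45, 14:25–14:50.
Total common minutes: 35 + 25 = 60.

60 minutes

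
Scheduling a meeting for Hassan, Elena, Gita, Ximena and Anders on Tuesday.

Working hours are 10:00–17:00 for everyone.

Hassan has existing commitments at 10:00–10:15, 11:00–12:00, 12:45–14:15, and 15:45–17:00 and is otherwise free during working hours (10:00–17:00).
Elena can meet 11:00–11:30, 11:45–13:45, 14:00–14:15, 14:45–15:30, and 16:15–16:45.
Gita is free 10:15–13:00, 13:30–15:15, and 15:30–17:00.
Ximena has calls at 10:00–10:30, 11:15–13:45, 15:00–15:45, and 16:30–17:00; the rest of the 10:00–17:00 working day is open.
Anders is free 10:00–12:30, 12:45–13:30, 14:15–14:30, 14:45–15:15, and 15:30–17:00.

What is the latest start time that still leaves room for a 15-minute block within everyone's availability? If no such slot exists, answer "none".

Hassan free within 10:00–17:00: 10:15–11:00, 12:00–12:45, 14:15–15:45.
Ximena free within 10:00–17:00: 10:30–11:15, 13:45–15:00, 15:45–16:30.
Hassan ∩ Elena: 12:00–12:45, 14:45–15:30.
Hassan ∩ Elena ∩ Gita: 12:00–12:45, 14:45–15:15.
Hassan ∩ Elena ∩ Gita ∩ Ximena: 14:45–15:00.
Hassan ∩ Elena ∩ Gita ∩ Ximena ∩ Anders: 14:45–15:00.
Windows ≥ 15 min: 14:45–15:00.
Latest start in the last window 14:45–15:00 is 15:00 − 15 min = 14:45.

14:45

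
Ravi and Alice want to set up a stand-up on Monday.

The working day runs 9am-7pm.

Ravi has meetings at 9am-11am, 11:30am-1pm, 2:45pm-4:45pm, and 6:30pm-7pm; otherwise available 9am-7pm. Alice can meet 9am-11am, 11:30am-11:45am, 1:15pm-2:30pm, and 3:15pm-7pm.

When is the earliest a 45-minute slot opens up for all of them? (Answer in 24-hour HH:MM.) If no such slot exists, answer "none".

13:15

Ravi free within 09:00–19:00: 11:00–11:30, 13:00–14:45, 16:45–18:30.
Ravi ∩ Alice: 13:15–14:30, 16:45–18:30.
Windows ≥ 45 min: 13:15–14:30, 16:45–18:30.
Earliest such window starts at 13:15.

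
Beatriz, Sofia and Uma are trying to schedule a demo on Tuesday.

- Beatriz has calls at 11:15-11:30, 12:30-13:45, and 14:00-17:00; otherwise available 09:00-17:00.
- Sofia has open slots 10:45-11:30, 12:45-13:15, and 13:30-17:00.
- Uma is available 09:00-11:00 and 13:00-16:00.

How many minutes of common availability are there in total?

Beatriz free within 09:00–17:00: 09:00–11:15, 11:30–12:30, 13:45–14:00.
Beatriz ∩ Sofia: 10:45–11:15, 13:45–14:00.
Beatriz ∩ Sofia ∩ Uma: 10:45–11:00, 13:45–14:00.
Total common minutes: 15 + 15 = 30.

30 minutes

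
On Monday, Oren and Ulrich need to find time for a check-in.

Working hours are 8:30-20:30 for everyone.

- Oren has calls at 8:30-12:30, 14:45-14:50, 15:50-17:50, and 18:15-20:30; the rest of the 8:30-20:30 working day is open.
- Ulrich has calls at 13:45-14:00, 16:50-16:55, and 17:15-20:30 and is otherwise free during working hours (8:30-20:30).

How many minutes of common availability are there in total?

Oren free within 08:30–20:30: 12:30–14:45, 14:50–15:50, 17:50–18:15.
Ulrich free within 08:30–20:30: 08:30–13:45, 14:00–16:50, 16:55–17:15.
Oren ∩ Ulrich: 12:30–13:45, 14:00–14:45, 14:50–15:50.
Total common minutes: 75 + 45 + 60 = 180.

180 minutes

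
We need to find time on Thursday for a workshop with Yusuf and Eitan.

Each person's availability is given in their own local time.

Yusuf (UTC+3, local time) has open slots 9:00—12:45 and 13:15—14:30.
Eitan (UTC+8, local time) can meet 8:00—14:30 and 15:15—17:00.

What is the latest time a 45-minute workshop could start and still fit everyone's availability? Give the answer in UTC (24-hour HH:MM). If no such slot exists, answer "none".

Yusuf → UTC: 06:00–09:45, 10:15–11:30.
Eitan → UTC: 00:00–06:30, 07:15–09:00.
Yusuf ∩ Eitan: 06:00–06:30, 07:15–09:00.
Windows ≥ 45 min: 07:15–09:00.
Latest start in the last window 07:15–09:00 is 09:00 − 45 min = 08:15.

08:15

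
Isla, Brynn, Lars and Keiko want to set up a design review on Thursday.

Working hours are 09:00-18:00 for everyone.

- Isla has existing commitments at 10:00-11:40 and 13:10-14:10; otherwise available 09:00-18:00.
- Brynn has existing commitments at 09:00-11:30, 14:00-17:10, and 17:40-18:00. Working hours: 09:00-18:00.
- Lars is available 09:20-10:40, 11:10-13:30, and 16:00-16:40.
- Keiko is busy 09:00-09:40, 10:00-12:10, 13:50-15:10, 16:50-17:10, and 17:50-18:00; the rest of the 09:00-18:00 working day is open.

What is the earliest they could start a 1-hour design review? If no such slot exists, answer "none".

Isla free within 09:00–18:00: 09:00–10:00, 11:40–13:10, 14:10–18:00.
Brynn free within 09:00–18:00: 11:30–14:00, 17:10–17:40.
Keiko free within 09:00–18:00: 09:40–10:00, 12:10–13:50, 15:10–16:50, 17:10–17:50.
Isla ∩ Brynn: 11:40–13:10, 17:10–17:40.
Isla ∩ Brynn ∩ Lars: 11:40–13:10.
Isla ∩ Brynn ∩ Lars ∩ Keiko: 12:10–13:10.
Windows ≥ 60 min: 12:10–13:10.
Earliest such window starts at 12:10.

12:10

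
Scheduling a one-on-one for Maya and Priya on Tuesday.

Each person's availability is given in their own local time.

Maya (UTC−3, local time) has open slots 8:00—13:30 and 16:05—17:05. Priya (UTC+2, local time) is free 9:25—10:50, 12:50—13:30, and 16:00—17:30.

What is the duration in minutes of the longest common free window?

Maya → UTC: 11:00–16:30, 19:05–20:05.
Priya → UTC: 07:25–08:50, 10:50–11:30, 14:00–15:30.
Maya ∩ Priya: 11:00–11:30, 14:00–15:30.
Common window lengths: 30, 90 min; longest is 90.

90 minutes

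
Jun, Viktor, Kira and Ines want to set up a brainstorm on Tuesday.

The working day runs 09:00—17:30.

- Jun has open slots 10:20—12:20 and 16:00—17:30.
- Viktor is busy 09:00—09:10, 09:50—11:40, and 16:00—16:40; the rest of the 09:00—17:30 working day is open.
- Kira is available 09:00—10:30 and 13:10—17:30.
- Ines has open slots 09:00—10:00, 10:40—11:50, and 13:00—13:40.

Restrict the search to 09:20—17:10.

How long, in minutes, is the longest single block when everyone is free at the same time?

0 minutes

Viktor free within 09:00–17:30: 09:10–09:50, 11:40–16:00, 16:40–17:30.
Jun ∩ Viktor: 11:40–12:20, 16:40–17:30.
Jun ∩ Viktor ∩ Kira: 16:40–17:30.
Jun ∩ Viktor ∩ Kira ∩ Ines: (none).
Restricted to 09:20–17:10: (none).
No common window.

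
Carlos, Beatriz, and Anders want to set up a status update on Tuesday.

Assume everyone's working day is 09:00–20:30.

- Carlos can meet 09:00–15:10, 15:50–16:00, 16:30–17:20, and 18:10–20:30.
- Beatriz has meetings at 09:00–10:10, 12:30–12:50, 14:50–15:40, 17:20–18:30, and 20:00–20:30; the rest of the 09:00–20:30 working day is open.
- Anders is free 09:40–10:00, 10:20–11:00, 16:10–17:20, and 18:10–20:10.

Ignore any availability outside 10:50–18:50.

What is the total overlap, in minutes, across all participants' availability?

80 minutes

Beatriz free within 09:00–20:30: 10:10–12:30, 12:50–14:50, 15:40–17:20, 18:30–20:00.
Carlos ∩ Beatriz: 10:10–12:30, 12:50–14:50, 15:50–16:00, 16:30–17:20, 18:30–20:00.
Carlos ∩ Beatriz ∩ Anders: 10:20–11:00, 16:30–17:20, 18:30–20:00.
Restricted to 10:50–18:50: 10:50–11:00, 16:30–17:20, 18:30–18:50.
Total common minutes: 10 + 50 + 20 = 80.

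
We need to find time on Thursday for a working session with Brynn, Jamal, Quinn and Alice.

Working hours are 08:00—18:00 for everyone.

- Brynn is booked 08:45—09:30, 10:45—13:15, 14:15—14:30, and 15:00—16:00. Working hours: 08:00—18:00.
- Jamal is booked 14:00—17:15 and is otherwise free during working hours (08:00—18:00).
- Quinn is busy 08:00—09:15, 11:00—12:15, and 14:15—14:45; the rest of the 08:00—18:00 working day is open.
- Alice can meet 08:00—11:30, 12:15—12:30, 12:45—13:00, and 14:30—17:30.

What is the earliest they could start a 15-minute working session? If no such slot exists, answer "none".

09:30

Brynn free within 08:00–18:00: 08:00–08:45, 09:30–10:45, 13:15–14:15, 14:30–15:00, 16:00–18:00.
Jamal free within 08:00–18:00: 08:00–14:00, 17:15–18:00.
Quinn free within 08:00–18:00: 09:15–11:00, 12:15–14:15, 14:45–18:00.
Brynn ∩ Jamal: 08:00–08:45, 09:30–10:45, 13:15–14:00, 17:15–18:00.
Brynn ∩ Jamal ∩ Quinn: 09:30–10:45, 13:15–14:00, 17:15–18:00.
Brynn ∩ Jamal ∩ Quinn ∩ Alice: 09:30–10:45, 17:15–17:30.
Windows ≥ 15 min: 09:30–10:45, 17:15–17:30.
Earliest such window starts at 09:30.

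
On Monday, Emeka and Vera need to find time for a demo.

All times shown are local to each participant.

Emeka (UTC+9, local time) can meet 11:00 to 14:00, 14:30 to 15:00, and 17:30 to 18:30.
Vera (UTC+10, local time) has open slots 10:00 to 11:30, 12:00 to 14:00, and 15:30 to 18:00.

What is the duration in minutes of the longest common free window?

Emeka → UTC: 02:00–05:00, 05:30–06:00, 08:30–09:30.
Vera → UTC: 00:00–01:30, 02:00–04:00, 05:30–08:00.
Emeka ∩ Vera: 02:00–04:00, 05:30–06:00.
Common window lengths: 120, 30 min; longest is 120.

120 minutes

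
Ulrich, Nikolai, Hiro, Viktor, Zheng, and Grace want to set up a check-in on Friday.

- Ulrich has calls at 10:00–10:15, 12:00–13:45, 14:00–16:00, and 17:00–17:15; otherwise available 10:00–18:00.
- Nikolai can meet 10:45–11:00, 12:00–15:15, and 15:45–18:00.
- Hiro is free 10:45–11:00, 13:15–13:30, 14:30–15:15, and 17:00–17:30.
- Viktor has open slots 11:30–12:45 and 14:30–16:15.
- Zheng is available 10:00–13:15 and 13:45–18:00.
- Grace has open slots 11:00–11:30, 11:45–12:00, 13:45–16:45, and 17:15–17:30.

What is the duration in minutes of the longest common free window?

Ulrich free within 10:00–18:00: 10:15–12:00, 13:45–14:00, 16:00–17:00, 17:15–18:00.
Ulrich ∩ Nikolai: 10:45–11:00, 13:45–14:00, 16:00–17:00, 17:15–18:00.
Ulrich ∩ Nikolai ∩ Hiro: 10:45–11:00, 17:15–17:30.
Ulrich ∩ Nikolai ∩ Hiro ∩ Viktor: (none).
Ulrich ∩ Nikolai ∩ Hiro ∩ Viktor ∩ Zheng: (none).
Ulrich ∩ Nikolai ∩ Hiro ∩ Viktor ∩ Zheng ∩ Grace: (none).
No common window.

0 minutes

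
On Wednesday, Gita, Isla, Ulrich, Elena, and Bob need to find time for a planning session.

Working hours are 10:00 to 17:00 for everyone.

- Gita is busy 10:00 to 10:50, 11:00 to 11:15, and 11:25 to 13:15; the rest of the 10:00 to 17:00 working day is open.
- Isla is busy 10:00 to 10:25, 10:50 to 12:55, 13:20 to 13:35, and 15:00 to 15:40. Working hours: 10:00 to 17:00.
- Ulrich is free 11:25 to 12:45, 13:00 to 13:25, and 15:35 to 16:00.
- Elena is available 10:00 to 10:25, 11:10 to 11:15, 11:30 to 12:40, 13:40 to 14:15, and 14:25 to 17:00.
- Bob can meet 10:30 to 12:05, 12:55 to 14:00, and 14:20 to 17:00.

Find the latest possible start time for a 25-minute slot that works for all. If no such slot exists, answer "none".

Gita free within 10:00–17:00: 10:50–11:00, 11:15–11:25, 13:15–17:00.
Isla free within 10:00–17:00: 10:25–10:50, 12:55–13:20, 13:35–15:00, 15:40–17:00.
Gita ∩ Isla: 13:15–13:20, 13:35–15:00, 15:40–17:00.
Gita ∩ Isla ∩ Ulrich: 13:15–13:20, 15:40–16:00.
Gita ∩ Isla ∩ Ulrich ∩ Elena: 15:40–16:00.
Gita ∩ Isla ∩ Ulrich ∩ Elena ∩ Bob: 15:40–16:00.
Windows ≥ 25 min: (none).

none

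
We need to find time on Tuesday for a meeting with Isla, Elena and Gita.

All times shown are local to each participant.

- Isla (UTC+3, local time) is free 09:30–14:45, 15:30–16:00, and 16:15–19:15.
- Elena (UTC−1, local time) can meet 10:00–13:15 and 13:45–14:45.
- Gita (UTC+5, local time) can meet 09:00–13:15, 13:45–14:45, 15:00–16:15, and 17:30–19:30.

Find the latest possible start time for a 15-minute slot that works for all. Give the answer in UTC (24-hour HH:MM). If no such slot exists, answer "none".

14:00

Isla → UTC: 06:30–11:45, 12:30–13:00, 13:15–16:15.
Elena → UTC: 11:00–14:15, 14:45–15:45.
Gita → UTC: 04:00–08:15, 08:45–09:45, 10:00–11:15, 12:30–14:30.
Isla ∩ Elena: 11:00–11:45, 12:30–13:00, 13:15–14:15, 14:45–15:45.
Isla ∩ Elena ∩ Gita: 11:00–11:15, 12:30–13:00, 13:15–14:15.
Windows ≥ 15 min: 11:00–11:15, 12:30–13:00, 13:15–14:15.
Latest start in the last window 13:15–14:15 is 14:15 − 15 min = 14:00.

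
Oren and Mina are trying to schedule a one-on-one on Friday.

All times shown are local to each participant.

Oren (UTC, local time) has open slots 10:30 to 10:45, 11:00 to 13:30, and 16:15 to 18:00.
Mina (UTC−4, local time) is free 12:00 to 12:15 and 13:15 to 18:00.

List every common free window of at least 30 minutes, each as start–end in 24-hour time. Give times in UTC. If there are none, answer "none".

Oren → UTC: 10:30–10:45, 11:00–13:30, 16:15–18:00.
Mina → UTC: 16:00–16:15, 17:15–22:00.
Oren ∩ Mina: 17:15–18:00.
Windows ≥ 30 min: 17:15–18:00.

17:15–18:00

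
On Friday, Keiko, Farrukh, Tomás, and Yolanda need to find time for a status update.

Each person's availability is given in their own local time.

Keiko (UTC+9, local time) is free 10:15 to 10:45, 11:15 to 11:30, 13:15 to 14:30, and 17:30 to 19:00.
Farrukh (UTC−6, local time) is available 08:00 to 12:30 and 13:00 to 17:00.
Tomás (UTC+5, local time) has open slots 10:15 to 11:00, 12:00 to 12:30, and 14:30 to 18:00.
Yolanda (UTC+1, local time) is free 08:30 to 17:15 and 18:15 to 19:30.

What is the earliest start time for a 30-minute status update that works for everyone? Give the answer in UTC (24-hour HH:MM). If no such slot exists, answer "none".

Keiko → UTC: 01:15–01:45, 02:15–02:30, 04:15–05:30, 08:30–10:00.
Farrukh → UTC: 14:00–18:30, 19:00–23:00.
Tomás → UTC: 05:15–06:00, 07:00–07:30, 09:30–13:00.
Yolanda → UTC: 07:30–16:15, 17:15–18:30.
Keiko ∩ Farrukh: (none).
Keiko ∩ Farrukh ∩ Tomás: (none).
Keiko ∩ Farrukh ∩ Tomás ∩ Yolanda: (none).
Windows ≥ 30 min: (none).

none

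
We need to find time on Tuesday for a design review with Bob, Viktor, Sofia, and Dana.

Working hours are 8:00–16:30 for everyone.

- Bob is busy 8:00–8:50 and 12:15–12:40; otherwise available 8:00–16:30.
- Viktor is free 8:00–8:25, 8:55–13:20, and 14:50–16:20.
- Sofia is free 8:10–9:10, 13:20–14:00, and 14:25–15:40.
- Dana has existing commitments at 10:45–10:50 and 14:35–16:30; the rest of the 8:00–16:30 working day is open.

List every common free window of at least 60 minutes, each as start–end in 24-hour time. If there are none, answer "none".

none

Bob free within 08:00–16:30: 08:50–12:15, 12:40–16:30.
Dana free within 08:00–16:30: 08:00–10:45, 10:50–14:35.
Bob ∩ Viktor: 08:55–12:15, 12:40–13:20, 14:50–16:20.
Bob ∩ Viktor ∩ Sofia: 08:55–09:10, 14:50–15:40.
Bob ∩ Viktor ∩ Sofia ∩ Dana: 08:55–09:10.
Windows ≥ 60 min: (none).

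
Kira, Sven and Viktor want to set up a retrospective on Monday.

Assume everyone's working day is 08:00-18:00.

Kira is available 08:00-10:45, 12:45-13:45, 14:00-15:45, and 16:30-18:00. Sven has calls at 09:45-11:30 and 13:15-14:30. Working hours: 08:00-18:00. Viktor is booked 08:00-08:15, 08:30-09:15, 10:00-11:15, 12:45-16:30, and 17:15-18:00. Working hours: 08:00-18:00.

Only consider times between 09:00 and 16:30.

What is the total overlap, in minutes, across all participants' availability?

30 minutes

Sven free within 08:00–18:00: 08:00–09:45, 11:30–13:15, 14:30–18:00.
Viktor free within 08:00–18:00: 08:15–08:30, 09:15–10:00, 11:15–12:45, 16:30–17:15.
Kira ∩ Sven: 08:00–09:45, 12:45–13:15, 14:30–15:45, 16:30–18:00.
Kira ∩ Sven ∩ Viktor: 08:15–08:30, 09:15–09:45, 16:30–17:15.
Restricted to 09:00–16:30: 09:15–09:45.
Total common minutes: 30.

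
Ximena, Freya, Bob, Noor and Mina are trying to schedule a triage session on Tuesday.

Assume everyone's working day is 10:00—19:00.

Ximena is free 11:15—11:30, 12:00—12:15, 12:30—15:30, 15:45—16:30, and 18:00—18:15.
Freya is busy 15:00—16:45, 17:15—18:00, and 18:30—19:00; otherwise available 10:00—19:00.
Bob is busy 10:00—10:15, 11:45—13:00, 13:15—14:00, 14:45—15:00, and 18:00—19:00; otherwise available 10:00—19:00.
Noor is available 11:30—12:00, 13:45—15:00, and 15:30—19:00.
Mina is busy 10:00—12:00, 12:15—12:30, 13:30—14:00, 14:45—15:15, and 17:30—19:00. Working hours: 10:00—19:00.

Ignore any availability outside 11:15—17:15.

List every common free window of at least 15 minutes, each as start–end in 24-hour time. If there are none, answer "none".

14:00–14:45

Freya free within 10:00–19:00: 10:00–15:00, 16:45–17:15, 18:00–18:30.
Bob free within 10:00–19:00: 10:15–11:45, 13:00–13:15, 14:00–14:45, 15:00–18:00.
Mina free within 10:00–19:00: 12:00–12:15, 12:30–13:30, 14:00–14:45, 15:15–17:30.
Ximena ∩ Freya: 11:15–11:30, 12:00–12:15, 12:30–15:00, 18:00–18:15.
Ximena ∩ Freya ∩ Bob: 11:15–11:30, 13:00–13:15, 14:00–14:45.
Ximena ∩ Freya ∩ Bob ∩ Noor: 14:00–14:45.
Ximena ∩ Freya ∩ Bob ∩ Noor ∩ Mina: 14:00–14:45.
Restricted to 11:15–17:15: 14:00–14:45.
Windows ≥ 15 min: 14:00–14:45.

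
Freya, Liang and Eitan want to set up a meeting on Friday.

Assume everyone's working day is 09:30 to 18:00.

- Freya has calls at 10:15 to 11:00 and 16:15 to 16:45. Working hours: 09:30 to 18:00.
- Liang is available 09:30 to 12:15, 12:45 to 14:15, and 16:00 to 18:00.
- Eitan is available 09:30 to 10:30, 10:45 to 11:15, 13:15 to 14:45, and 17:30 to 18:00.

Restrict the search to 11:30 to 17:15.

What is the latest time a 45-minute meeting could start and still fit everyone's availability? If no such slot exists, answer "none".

13:30

Freya free within 09:30–18:00: 09:30–10:15, 11:00–16:15, 16:45–18:00.
Freya ∩ Liang: 09:30–10:15, 11:00–12:15, 12:45–14:15, 16:00–16:15, 16:45–18:00.
Freya ∩ Liang ∩ Eitan: 09:30–10:15, 11:00–11:15, 13:15–14:15, 17:30–18:00.
Restricted to 11:30–17:15: 13:15–14:15.
Windows ≥ 45 min: 13:15–14:15.
Latest start in the last window 13:15–14:15 is 14:15 − 45 min = 13:30.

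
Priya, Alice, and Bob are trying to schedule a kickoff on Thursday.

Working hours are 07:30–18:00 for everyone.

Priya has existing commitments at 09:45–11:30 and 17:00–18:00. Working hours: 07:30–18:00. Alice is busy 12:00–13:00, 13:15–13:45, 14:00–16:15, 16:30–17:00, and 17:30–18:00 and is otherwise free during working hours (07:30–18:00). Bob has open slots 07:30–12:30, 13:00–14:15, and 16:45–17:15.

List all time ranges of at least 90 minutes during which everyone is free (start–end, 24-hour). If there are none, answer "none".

07:30–09:45

Priya free within 07:30–18:00: 07:30–09:45, 11:30–17:00.
Alice free within 07:30–18:00: 07:30–12:00, 13:00–13:15, 13:45–14:00, 16:15–16:30, 17:00–17:30.
Priya ∩ Alice: 07:30–09:45, 11:30–12:00, 13:00–13:15, 13:45–14:00, 16:15–16:30.
Priya ∩ Alice ∩ Bob: 07:30–09:45, 11:30–12:00, 13:00–13:15, 13:45–14:00.
Windows ≥ 90 min: 07:30–09:45.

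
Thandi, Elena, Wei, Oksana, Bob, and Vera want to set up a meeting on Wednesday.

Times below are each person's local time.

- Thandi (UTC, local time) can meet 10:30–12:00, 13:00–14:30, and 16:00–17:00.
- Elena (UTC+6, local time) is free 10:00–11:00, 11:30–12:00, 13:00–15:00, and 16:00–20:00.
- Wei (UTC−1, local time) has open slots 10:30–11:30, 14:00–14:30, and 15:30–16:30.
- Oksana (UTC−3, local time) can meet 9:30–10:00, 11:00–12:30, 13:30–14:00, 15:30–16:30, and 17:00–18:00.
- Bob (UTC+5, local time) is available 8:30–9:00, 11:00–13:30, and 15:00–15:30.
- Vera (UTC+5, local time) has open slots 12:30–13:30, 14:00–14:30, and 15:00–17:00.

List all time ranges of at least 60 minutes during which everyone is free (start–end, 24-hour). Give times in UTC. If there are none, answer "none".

Thandi → UTC: 10:30–12:00, 13:00–14:30, 16:00–17:00.
Elena → UTC: 04:00–05:00, 05:30–06:00, 07:00–09:00, 10:00–14:00.
Wei → UTC: 11:30–12:30, 15:00–15:30, 16:30–17:30.
Oksana → UTC: 12:30–13:00, 14:00–15:30, 16:30–17:00, 18:30–19:30, 20:00–21:00.
Bob → UTC: 03:30–04:00, 06:00–08:30, 10:00–10:30.
Vera → UTC: 07:30–08:30, 09:00–09:30, 10:00–12:00.
Thandi ∩ Elena: 10:30–12:00, 13:00–14:00.
Thandi ∩ Elena ∩ Wei: 11:30–12:00.
Thandi ∩ Elena ∩ Wei ∩ Oksana: (none).
Thandi ∩ Elena ∩ Wei ∩ Oksana ∩ Bob: (none).
Thandi ∩ Elena ∩ Wei ∩ Oksana ∩ Bob ∩ Vera: (none).
Windows ≥ 60 min: (none).

none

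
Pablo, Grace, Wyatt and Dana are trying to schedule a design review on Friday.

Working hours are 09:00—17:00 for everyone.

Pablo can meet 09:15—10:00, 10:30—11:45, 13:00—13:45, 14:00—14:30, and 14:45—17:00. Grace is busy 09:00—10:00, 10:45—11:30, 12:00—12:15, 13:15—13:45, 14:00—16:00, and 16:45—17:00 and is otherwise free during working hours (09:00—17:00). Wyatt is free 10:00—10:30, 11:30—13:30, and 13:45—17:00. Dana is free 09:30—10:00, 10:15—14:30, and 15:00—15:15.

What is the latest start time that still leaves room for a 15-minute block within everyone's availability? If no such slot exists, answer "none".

13:00

Grace free within 09:00–17:00: 10:00–10:45, 11:30–12:00, 12:15–13:15, 13:45–14:00, 16:00–16:45.
Pablo ∩ Grace: 10:30–10:45, 11:30–11:45, 13:00–13:15, 16:00–16:45.
Pablo ∩ Grace ∩ Wyatt: 11:30–11:45, 13:00–13:15, 16:00–16:45.
Pablo ∩ Grace ∩ Wyatt ∩ Dana: 11:30–11:45, 13:00–13:15.
Windows ≥ 15 min: 11:30–11:45, 13:00–13:15.
Latest start in the last window 13:00–13:15 is 13:15 − 15 min = 13:00.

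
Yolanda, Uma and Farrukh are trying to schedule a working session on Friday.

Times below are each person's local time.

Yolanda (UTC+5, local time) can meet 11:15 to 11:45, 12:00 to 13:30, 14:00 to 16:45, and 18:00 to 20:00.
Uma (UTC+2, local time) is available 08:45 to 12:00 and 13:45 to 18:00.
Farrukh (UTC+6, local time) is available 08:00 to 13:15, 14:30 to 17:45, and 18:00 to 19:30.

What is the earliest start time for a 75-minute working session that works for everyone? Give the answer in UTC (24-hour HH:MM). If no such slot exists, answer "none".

none

Yolanda → UTC: 06:15–06:45, 07:00–08:30, 09:00–11:45, 13:00–15:00.
Uma → UTC: 06:45–10:00, 11:45–16:00.
Farrukh → UTC: 02:00–07:15, 08:30–11:45, 12:00–13:30.
Yolanda ∩ Uma: 07:00–08:30, 09:00–10:00, 13:00–15:00.
Yolanda ∩ Uma ∩ Farrukh: 07:00–07:15, 09:00–10:00, 13:00–13:30.
Windows ≥ 75 min: (none).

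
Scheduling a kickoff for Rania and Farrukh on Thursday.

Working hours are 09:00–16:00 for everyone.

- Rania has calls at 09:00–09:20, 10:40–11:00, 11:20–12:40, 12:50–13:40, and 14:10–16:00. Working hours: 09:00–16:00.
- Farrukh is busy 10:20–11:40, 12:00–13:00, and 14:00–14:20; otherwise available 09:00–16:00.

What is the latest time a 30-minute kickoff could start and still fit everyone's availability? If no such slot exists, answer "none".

Rania free within 09:00–16:00: 09:20–10:40, 11:00–11:20, 12:40–12:50, 13:40–14:10.
Farrukh free within 09:00–16:00: 09:00–10:20, 11:40–12:00, 13:00–14:00, 14:20–16:00.
Rania ∩ Farrukh: 09:20–10:20, 13:40–14:00.
Windows ≥ 30 min: 09:20–10:20.
Latest start in the last window 09:20–10:20 is 10:20 − 30 min = 09:50.

09:50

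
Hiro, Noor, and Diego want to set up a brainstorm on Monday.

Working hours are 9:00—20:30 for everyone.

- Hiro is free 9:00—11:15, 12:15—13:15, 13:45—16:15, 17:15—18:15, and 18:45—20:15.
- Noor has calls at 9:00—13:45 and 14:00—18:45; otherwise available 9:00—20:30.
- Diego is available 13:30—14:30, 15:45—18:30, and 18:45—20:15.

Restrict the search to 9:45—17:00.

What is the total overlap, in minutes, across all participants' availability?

Noor free within 09:00–20:30: 13:45–14:00, 18:45–20:30.
Hiro ∩ Noor: 13:45–14:00, 18:45–20:15.
Hiro ∩ Noor ∩ Diego: 13:45–14:00, 18:45–20:15.
Restricted to 09:45–17:00: 13:45–14:00.
Total common minutes: 15.

15 minutes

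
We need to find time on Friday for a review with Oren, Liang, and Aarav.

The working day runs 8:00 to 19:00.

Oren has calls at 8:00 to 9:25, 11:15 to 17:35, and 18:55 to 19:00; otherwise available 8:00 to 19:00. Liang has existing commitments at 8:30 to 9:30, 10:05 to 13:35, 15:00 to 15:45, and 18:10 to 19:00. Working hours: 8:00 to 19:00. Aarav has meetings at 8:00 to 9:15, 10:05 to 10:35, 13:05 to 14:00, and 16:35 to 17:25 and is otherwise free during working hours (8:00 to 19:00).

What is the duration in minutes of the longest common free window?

Oren free within 08:00–19:00: 09:25–11:15, 17:35–18:55.
Liang free within 08:00–19:00: 08:00–08:30, 09:30–10:05, 13:35–15:00, 15:45–18:10.
Aarav free within 08:00–19:00: 09:15–10:05, 10:35–13:05, 14:00–16:35, 17:25–19:00.
Oren ∩ Liang: 09:30–10:05, 17:35–18:10.
Oren ∩ Liang ∩ Aarav: 09:30–10:05, 17:35–18:10.
Common window lengths: 35, 35 min; longest is 35.

35 minutes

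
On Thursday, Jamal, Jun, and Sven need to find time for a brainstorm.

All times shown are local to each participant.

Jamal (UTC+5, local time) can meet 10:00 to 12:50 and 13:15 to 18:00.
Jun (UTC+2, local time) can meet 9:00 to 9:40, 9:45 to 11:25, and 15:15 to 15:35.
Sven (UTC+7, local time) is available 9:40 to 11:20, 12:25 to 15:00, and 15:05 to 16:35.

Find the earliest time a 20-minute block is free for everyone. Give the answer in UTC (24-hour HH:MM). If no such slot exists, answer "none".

07:00

Jamal → UTC: 05:00–07:50, 08:15–13:00.
Jun → UTC: 07:00–07:40, 07:45–09:25, 13:15–13:35.
Sven → UTC: 02:40–04:20, 05:25–08:00, 08:05–09:35.
Jamal ∩ Jun: 07:00–07:40, 07:45–07:50, 08:15–09:25.
Jamal ∩ Jun ∩ Sven: 07:00–07:40, 07:45–07:50, 08:15–09:25.
Windows ≥ 20 min: 07:00–07:40, 08:15–09:25.
Earliest such window starts at 07:00.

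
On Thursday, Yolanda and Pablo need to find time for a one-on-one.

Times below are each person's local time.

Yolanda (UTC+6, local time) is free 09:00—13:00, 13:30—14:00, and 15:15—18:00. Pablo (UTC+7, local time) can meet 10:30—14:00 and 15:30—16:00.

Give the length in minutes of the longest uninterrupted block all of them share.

210 minutes

Yolanda → UTC: 03:00–07:00, 07:30–08:00, 09:15–12:00.
Pablo → UTC: 03:30–07:00, 08:30–09:00.
Yolanda ∩ Pablo: 03:30–07:00.
Single common window of 210 minutes.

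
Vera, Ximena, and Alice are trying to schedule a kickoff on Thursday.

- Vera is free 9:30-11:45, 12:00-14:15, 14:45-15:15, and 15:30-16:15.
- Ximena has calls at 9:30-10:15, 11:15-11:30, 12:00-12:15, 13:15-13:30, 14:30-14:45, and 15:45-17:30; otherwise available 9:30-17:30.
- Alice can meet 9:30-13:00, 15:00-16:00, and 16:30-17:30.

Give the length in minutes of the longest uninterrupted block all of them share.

60 minutes

Ximena free within 09:30–17:30: 10:15–11:15, 11:30–12:00, 12:15–13:15, 13:30–14:30, 14:45–15:45.
Vera ∩ Ximena: 10:15–11:15, 11:30–11:45, 12:15–13:15, 13:30–14:15, 14:45–15:15, 15:30–15:45.
Vera ∩ Ximena ∩ Alice: 10:15–11:15, 11:30–11:45, 12:15–13:00, 15:00–15:15, 15:30–15:45.
Common window lengths: 60, 15, 45, 15, 15 min; longest is 60.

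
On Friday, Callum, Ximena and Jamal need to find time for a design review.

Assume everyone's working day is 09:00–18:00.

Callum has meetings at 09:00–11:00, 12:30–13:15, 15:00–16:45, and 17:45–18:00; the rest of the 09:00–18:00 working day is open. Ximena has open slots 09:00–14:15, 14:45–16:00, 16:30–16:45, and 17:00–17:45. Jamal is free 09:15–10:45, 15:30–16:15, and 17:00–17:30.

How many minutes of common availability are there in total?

30 minutes

Callum free within 09:00–18:00: 11:00–12:30, 13:15–15:00, 16:45–17:45.
Callum ∩ Ximena: 11:00–12:30, 13:15–14:15, 14:45–15:00, 17:00–17:45.
Callum ∩ Ximena ∩ Jamal: 17:00–17:30.
Total common minutes: 30.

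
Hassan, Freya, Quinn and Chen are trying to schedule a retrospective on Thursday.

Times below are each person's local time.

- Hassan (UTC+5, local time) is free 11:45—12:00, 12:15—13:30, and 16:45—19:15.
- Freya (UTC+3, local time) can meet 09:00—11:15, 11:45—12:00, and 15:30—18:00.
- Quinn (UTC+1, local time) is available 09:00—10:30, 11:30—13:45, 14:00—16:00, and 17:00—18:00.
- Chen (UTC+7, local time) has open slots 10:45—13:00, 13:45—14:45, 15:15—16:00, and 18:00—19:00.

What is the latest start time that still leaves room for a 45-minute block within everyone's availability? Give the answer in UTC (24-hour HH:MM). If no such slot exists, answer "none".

none

Hassan → UTC: 06:45–07:00, 07:15–08:30, 11:45–14:15.
Freya → UTC: 06:00–08:15, 08:45–09:00, 12:30–15:00.
Quinn → UTC: 08:00–09:30, 10:30–12:45, 13:00–15:00, 16:00–17:00.
Chen → UTC: 03:45–06:00, 06:45–07:45, 08:15–09:00, 11:00–12:00.
Hassan ∩ Freya: 06:45–07:00, 07:15–08:15, 12:30–14:15.
Hassan ∩ Freya ∩ Quinn: 08:00–08:15, 12:30–12:45, 13:00–14:15.
Hassan ∩ Freya ∩ Quinn ∩ Chen: (none).
Windows ≥ 45 min: (none).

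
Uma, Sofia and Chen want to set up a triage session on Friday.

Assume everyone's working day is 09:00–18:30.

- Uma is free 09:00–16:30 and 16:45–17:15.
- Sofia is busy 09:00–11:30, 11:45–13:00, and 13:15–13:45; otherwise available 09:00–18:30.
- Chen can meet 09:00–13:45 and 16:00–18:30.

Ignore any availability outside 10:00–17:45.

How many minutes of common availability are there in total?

90 minutes

Sofia free within 09:00–18:30: 11:30–11:45, 13:00–13:15, 13:45–18:30.
Uma ∩ Sofia: 11:30–11:45, 13:00–13:15, 13:45–16:30, 16:45–17:15.
Uma ∩ Sofia ∩ Chen: 11:30–11:45, 13:00–13:15, 16:00–16:30, 16:45–17:15.
Restricted to 10:00–17:45: 11:30–11:45, 13:00–13:15, 16:00–16:30, 16:45–17:15.
Total common minutes: 15 + 15 + 30 + 30 = 90.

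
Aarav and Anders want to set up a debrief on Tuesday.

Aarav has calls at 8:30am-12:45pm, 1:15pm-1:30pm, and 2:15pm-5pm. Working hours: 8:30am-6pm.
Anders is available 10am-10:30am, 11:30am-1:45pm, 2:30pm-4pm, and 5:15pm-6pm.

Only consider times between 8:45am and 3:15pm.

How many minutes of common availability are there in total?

45 minutes

Aarav free within 08:30–18:00: 12:45–13:15, 13:30–14:15, 17:00–18:00.
Aarav ∩ Anders: 12:45–13:15, 13:30–13:45, 17:15–18:00.
Restricted to 08:45–15:15: 12:45–13:15, 13:30–13:45.
Total common minutes: 30 + 15 = 45.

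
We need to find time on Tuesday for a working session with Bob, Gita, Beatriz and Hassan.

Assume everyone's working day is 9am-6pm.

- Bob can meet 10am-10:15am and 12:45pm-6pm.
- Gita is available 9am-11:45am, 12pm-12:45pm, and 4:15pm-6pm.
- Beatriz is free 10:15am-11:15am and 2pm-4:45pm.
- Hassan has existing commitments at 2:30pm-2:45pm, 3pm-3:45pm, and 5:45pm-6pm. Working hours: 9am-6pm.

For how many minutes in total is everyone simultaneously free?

30 minutes

Hassan free within 09:00–18:00: 09:00–14:30, 14:45–15:00, 15:45–17:45.
Bob ∩ Gita: 10:00–10:15, 16:15–18:00.
Bob ∩ Gita ∩ Beatriz: 16:15–16:45.
Bob ∩ Gita ∩ Beatriz ∩ Hassan: 16:15–16:45.
Total common minutes: 30.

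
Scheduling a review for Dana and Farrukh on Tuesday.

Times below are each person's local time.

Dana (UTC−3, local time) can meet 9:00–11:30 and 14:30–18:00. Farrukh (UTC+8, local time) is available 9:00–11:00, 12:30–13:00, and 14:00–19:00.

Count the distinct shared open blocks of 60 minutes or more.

0

Dana → UTC: 12:00–14:30, 17:30–21:00.
Farrukh → UTC: 01:00–03:00, 04:30–05:00, 06:00–11:00.
Dana ∩ Farrukh: (none).
Windows ≥ 60 min: (none).
That's 0 windows.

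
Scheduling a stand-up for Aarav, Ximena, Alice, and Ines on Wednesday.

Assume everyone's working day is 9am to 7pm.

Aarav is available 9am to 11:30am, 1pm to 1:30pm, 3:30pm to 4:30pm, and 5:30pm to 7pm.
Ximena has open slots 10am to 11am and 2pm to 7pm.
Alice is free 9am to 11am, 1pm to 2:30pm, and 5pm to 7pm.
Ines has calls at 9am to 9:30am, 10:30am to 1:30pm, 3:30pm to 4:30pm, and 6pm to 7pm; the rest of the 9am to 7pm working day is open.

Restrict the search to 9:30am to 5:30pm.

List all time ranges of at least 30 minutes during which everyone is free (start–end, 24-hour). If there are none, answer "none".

10:00–10:30

Ines free within 09:00–19:00: 09:30–10:30, 13:30–15:30, 16:30–18:00.
Aarav ∩ Ximena: 10:00–11:00, 15:30–16:30, 17:30–19:00.
Aarav ∩ Ximena ∩ Alice: 10:00–11:00, 17:30–19:00.
Aarav ∩ Ximena ∩ Alice ∩ Ines: 10:00–10:30, 17:30–18:00.
Restricted to 09:30–17:30: 10:00–10:30.
Windows ≥ 30 min: 10:00–10:30.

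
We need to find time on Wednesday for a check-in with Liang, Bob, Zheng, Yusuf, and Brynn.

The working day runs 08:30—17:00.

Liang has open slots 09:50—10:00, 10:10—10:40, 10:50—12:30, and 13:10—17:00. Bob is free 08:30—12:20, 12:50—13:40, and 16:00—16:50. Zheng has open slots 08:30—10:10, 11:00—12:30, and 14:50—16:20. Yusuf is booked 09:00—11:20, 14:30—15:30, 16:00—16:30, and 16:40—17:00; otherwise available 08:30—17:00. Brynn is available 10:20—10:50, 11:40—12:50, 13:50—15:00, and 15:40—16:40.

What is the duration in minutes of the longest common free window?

Yusuf free within 08:30–17:00: 08:30–09:00, 11:20–14:30, 15:30–16:00, 16:30–16:40.
Liang ∩ Bob: 09:50–10:00, 10:10–10:40, 10:50–12:20, 13:10–13:40, 16:00–16:50.
Liang ∩ Bob ∩ Zheng: 09:50–10:00, 11:00–12:20, 16:00–16:20.
Liang ∩ Bob ∩ Zheng ∩ Yusuf: 11:20–12:20.
Liang ∩ Bob ∩ Zheng ∩ Yusuf ∩ Brynn: 11:40–12:20.
Single common window of 40 minutes.

40 minutes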